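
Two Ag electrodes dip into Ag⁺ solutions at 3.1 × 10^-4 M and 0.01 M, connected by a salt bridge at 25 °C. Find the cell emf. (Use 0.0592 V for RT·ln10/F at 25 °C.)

0.089 V

Both half-cells are Ag⁺/Ag, so E°_cell = 0. The concentrated side is the cathode; the cell reaction moves Ag⁺ from high to low concentration with n = 1.
Q = [Ag⁺]_dilute/[Ag⁺]_conc = 3.1 × 10^-4/0.01 = 0.0310.
E = 0 − (0.0592/1) log Q = −(0.0592/1)(-1.509) = 0.0893 V.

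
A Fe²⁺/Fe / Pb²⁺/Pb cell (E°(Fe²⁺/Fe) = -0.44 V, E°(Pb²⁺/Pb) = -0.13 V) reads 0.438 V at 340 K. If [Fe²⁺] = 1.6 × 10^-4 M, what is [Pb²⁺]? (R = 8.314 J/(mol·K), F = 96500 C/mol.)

1.0 M

From the Nernst equation, ln Q = nF(E° − E)/RT = 2×96500×(0.31 − 0.438)/(8.314×340) = -8.739, so Q = 1.6 × 10^-4.
With Q = [Fe²⁺]/[Pb²⁺] and the known concentrations, [Pb²⁺] in the denominator gives [Pb²⁺] = 1.0 M.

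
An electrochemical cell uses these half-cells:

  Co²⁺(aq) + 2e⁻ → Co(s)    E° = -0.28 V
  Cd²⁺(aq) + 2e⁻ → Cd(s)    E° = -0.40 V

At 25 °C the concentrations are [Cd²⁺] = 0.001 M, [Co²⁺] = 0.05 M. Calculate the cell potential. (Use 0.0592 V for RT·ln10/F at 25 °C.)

0.170 V

The Co²⁺/Co couple has the higher reduction potential and acts as the cathode, so E°_cell = -0.28 − (-0.40) = 0.12 V.
Balancing electrons gives n = 2; the reaction quotient is Q = [Cd²⁺]/[Co²⁺] = 0.0200.
At 25 °C, E = E° − (0.0592/n) log Q = 0.12 − (0.0592/2)(-1.699) = 0.120 + 0.050 = 0.170 V.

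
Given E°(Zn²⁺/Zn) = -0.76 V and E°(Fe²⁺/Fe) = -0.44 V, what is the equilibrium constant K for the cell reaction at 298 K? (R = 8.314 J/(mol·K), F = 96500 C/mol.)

E°_cell = -0.44 − (-0.76) = 0.32 V, with n = 2 electrons transferred.
At equilibrium E = 0, so the Nernst equation gives ln K = nFE°/RT = (2)(96500)(0.32)/((8.314)(298)) = 24.93.
K = e^24.93 = 6.7 × 10^10.

6.7 × 10^10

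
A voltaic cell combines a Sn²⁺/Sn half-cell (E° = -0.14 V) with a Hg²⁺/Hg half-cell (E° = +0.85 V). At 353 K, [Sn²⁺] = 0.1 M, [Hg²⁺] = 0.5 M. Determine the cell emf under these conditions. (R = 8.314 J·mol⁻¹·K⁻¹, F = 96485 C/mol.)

1.01 V

The Hg²⁺/Hg couple has the higher reduction potential and acts as the cathode, so E°_cell = +0.85 − (-0.14) = 0.99 V.
Balancing electrons gives n = 2; the reaction quotient is Q = [Sn²⁺]/[Hg²⁺] = 0.200.
E = E° − (RT/nF) ln Q = 0.99 − (8.314×353)/(2×96485) × (-1.609) = 0.990 + 0.024 = 1.014 V.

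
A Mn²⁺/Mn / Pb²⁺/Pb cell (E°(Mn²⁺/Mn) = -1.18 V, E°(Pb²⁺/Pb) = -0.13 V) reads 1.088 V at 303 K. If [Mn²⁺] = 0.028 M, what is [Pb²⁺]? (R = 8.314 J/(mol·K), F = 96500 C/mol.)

0.51 M

From the Nernst equation, ln Q = nF(E° − E)/RT = 2×96500×(1.05 − 1.088)/(8.314×303) = -2.911, so Q = 0.0544.
With Q = [Mn²⁺]/[Pb²⁺] and the known concentrations, [Pb²⁺] in the denominator gives [Pb²⁺] = 0.51 M.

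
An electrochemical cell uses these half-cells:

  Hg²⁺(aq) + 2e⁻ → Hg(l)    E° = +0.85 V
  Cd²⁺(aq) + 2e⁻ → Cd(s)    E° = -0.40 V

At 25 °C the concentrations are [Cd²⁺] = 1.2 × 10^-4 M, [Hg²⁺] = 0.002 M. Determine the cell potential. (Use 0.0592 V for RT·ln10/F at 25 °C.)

The Hg²⁺/Hg couple has the higher reduction potential and acts as the cathode, so E°_cell = +0.85 − (-0.40) = 1.25 V.
Balancing electrons gives n = 2; the reaction quotient is Q = [Cd²⁺]/[Hg²⁺] = 0.0600.
At 25 °C, E = E° − (0.0592/n) log Q = 1.25 − (0.0592/2)(-1.222) = 1.250 + 0.036 = 1.286 V.

1.29 V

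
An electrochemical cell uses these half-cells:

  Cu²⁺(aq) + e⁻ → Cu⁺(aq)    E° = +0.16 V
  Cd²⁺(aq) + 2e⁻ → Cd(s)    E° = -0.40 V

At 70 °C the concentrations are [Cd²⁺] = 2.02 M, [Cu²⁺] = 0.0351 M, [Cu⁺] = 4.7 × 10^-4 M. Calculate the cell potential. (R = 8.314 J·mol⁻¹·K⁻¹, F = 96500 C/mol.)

0.677 V

The Cu²⁺/Cu⁺ couple has the higher reduction potential and acts as the cathode, so E°_cell = +0.16 − (-0.40) = 0.56 V.
Balancing electrons gives n = 2; the reaction quotient is Q = [Cd²⁺]·[Cu⁺]^2/[Cu²⁺]^2 = 3.62 × 10^-4.
E = E° − (RT/nF) ln Q = 0.56 − (8.314×343)/(2×96500) × (-7.923) = 0.560 + 0.117 = 0.677 V.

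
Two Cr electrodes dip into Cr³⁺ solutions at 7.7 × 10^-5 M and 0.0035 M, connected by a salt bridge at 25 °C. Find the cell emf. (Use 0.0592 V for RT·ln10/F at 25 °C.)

Both half-cells are Cr³⁺/Cr, so E°_cell = 0. The concentrated side is the cathode; the cell reaction moves Cr³⁺ from high to low concentration with n = 3.
Q = [Cr³⁺]_dilute/[Cr³⁺]_conc = 7.7 × 10^-5/0.0035 = 0.0220.
E = 0 − (0.0592/3) log Q = −(0.0592/3)(-1.658) = 0.0327 V.

0.033 V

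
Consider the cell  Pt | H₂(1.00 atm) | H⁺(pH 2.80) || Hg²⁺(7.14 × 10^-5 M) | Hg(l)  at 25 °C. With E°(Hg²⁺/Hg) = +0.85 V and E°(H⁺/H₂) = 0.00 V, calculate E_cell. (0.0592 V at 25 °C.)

0.89 V

The Hg²⁺/Hg couple is the cathode, so E°_cell = 0.85 V; n = 2.
[H⁺] = 10^(−2.80) = 0.0016 M, and Q = [H⁺]^2 / ([Hg²⁺]·P(H₂)) = 0.0352.
E = E° − (0.0592/2) log Q = 0.85 − (0.0592/2)(-1.454) = 0.893 V.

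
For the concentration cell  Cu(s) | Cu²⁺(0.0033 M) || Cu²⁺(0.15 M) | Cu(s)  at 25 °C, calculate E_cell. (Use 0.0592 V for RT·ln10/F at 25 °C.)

Both half-cells are Cu²⁺/Cu, so E°_cell = 0. The concentrated side is the cathode; the cell reaction moves Cu²⁺ from high to low concentration with n = 2.
Q = [Cu²⁺]_dilute/[Cu²⁺]_conc = 0.0033/0.15 = 0.0220.
E = 0 − (0.0592/2) log Q = −(0.0592/2)(-1.658) = 0.0491 V.

0.049 V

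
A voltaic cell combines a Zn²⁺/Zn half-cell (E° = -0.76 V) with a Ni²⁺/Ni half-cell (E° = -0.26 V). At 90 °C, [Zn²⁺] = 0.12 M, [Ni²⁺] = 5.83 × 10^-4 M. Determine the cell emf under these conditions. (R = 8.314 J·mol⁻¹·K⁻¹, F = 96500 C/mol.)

The Ni²⁺/Ni couple has the higher reduction potential and acts as the cathode, so E°_cell = -0.26 − (-0.76) = 0.50 V.
Balancing electrons gives n = 2; the reaction quotient is Q = [Zn²⁺]/[Ni²⁺] = 206.
E = E° − (RT/nF) ln Q = 0.50 − (8.314×363)/(2×96500) × (5.327) = 0.500 − 0.083 = 0.417 V.

0.417 V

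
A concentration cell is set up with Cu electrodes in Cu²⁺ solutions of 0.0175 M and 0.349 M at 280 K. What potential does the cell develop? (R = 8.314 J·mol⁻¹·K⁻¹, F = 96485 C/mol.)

0.036 V

Both half-cells are Cu²⁺/Cu, so E°_cell = 0. The concentrated side is the cathode; the cell reaction moves Cu²⁺ from high to low concentration with n = 2.
Q = [Cu²⁺]_dilute/[Cu²⁺]_conc = 0.0175/0.349 = 0.0501.
E = 0 − (RT/nF) ln Q = −((8.314×280)/(2×96485))(-2.993) = 0.0361 V.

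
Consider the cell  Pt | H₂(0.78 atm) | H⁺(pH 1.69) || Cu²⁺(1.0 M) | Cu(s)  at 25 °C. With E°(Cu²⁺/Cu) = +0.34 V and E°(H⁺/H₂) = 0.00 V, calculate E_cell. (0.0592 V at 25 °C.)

The Cu²⁺/Cu couple is the cathode, so E°_cell = 0.34 V; n = 2.
[H⁺] = 10^(−1.69) = 0.020 M, and Q = [H⁺]^2 / ([Cu²⁺]·P(H₂)) = 5.34 × 10^-4.
E = E° − (0.0592/2) log Q = 0.34 − (0.0592/2)(-3.272) = 0.437 V.

0.44 V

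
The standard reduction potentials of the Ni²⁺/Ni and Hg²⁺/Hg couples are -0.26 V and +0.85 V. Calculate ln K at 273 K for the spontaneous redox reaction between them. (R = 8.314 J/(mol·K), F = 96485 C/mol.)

ln K = 94.4

E°_cell = +0.85 − (-0.26) = 1.11 V, with n = 2 electrons transferred.
At equilibrium E = 0, so the Nernst equation gives ln K = nFE°/RT = (2)(96485)(1.11)/((8.314)(273)) = 94.37.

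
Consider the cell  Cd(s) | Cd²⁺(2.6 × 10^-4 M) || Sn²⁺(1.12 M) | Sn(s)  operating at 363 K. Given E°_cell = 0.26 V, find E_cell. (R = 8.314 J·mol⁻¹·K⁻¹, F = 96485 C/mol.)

Balancing electrons gives n = 2; the reaction quotient is Q = [Cd²⁺]/[Sn²⁺] = 2.32 × 10^-4.
E = E° − (RT/nF) ln Q = 0.26 − (8.314×363)/(2×96485) × (-8.368) = 0.260 + 0.131 = 0.391 V.

0.391 V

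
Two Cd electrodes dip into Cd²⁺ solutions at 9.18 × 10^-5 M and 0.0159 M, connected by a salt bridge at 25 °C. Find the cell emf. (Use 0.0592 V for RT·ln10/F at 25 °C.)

Both half-cells are Cd²⁺/Cd, so E°_cell = 0. The concentrated side is the cathode; the cell reaction moves Cd²⁺ from high to low concentration with n = 2.
Q = [Cd²⁺]_dilute/[Cd²⁺]_conc = 9.18 × 10^-5/0.0159 = 0.00577.
E = 0 − (0.0592/2) log Q = −(0.0592/2)(-2.239) = 0.0663 V.

0.066 V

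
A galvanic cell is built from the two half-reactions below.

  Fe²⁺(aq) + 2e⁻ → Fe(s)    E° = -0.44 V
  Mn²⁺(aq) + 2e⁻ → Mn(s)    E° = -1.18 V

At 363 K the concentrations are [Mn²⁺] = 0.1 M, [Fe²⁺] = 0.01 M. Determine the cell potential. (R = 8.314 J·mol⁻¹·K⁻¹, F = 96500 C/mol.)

The Fe²⁺/Fe couple has the higher reduction potential and acts as the cathode, so E°_cell = -0.44 − (-1.18) = 0.74 V.
Balancing electrons gives n = 2; the reaction quotient is Q = [Mn²⁺]/[Fe²⁺] = 10.0.
E = E° − (RT/nF) ln Q = 0.74 − (8.314×363)/(2×96500) × (2.303) = 0.740 − 0.036 = 0.704 V.

0.704 V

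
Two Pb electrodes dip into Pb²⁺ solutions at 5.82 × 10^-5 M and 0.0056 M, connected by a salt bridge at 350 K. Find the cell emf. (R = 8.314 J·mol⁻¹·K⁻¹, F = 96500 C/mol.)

0.069 V

Both half-cells are Pb²⁺/Pb, so E°_cell = 0. The concentrated side is the cathode; the cell reaction moves Pb²⁺ from high to low concentration with n = 2.
Q = [Pb²⁺]_dilute/[Pb²⁺]_conc = 5.82 × 10^-5/0.0056 = 0.0104.
E = 0 − (RT/nF) ln Q = −((8.314×350)/(2×96500))(-4.567) = 0.0689 V.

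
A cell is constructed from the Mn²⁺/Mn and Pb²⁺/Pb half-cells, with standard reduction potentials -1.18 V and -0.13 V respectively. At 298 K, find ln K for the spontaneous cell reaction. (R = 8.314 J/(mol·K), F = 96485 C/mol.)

ln K = 81.8

E°_cell = -0.13 − (-1.18) = 1.05 V, with n = 2 electrons transferred.
At equilibrium E = 0, so the Nernst equation gives ln K = nFE°/RT = (2)(96485)(1.05)/((8.314)(298)) = 81.78.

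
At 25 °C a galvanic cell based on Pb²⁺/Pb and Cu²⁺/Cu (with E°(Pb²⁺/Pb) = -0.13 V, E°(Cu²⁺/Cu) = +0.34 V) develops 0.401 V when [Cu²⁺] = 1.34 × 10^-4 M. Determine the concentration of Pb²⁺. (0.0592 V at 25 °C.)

From the Nernst equation, log Q = n(E° − E)/0.0592 = 2(0.47 − 0.401)/0.0592 = 2.331, so Q = 214.
With Q = [Pb²⁺]/[Cu²⁺] and the known concentrations, [Pb²⁺] in the numerator gives [Pb²⁺] = 0.029 M.

0.029 M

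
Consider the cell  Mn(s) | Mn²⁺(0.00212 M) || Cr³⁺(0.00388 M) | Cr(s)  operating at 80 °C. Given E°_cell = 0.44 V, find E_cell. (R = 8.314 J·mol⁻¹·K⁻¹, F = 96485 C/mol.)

0.477 V

Balancing electrons gives n = 6; the reaction quotient is Q = [Mn²⁺]^3/[Cr³⁺]^2 = 6.33 × 10^-4.
E = E° − (RT/nF) ln Q = 0.44 − (8.314×353)/(6×96485) × (-7.365) = 0.440 + 0.037 = 0.477 V.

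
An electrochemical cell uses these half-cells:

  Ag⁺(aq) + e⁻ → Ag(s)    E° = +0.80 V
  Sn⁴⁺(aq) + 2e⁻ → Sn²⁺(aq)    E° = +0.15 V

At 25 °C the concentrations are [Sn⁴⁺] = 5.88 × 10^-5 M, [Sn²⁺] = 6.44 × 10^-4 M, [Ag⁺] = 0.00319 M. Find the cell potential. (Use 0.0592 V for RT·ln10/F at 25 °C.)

The Ag⁺/Ag couple has the higher reduction potential and acts as the cathode, so E°_cell = +0.80 − (+0.15) = 0.65 V.
Balancing electrons gives n = 2; the reaction quotient is Q = [Sn⁴⁺]/([Sn²⁺]·[Ag⁺]^2) = 8970.
At 25 °C, E = E° − (0.0592/n) log Q = 0.65 − (0.0592/2)(3.953) = 0.650 − 0.117 = 0.533 V.

0.533 V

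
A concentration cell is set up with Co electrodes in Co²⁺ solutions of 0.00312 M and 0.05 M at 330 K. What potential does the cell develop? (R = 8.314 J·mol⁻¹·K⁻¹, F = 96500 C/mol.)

Both half-cells are Co²⁺/Co, so E°_cell = 0. The concentrated side is the cathode; the cell reaction moves Co²⁺ from high to low concentration with n = 2.
Q = [Co²⁺]_dilute/[Co²⁺]_conc = 0.00312/0.05 = 0.0624.
E = 0 − (RT/nF) ln Q = −((8.314×330)/(2×96500))(-2.774) = 0.0394 V.

0.039 V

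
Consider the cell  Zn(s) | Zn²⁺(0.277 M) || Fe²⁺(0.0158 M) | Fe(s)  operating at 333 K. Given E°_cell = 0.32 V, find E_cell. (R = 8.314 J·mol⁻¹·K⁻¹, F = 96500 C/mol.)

Balancing electrons gives n = 2; the reaction quotient is Q = [Zn²⁺]/[Fe²⁺] = 17.5.
E = E° − (RT/nF) ln Q = 0.32 − (8.314×333)/(2×96500) × (2.864) = 0.320 − 0.041 = 0.279 V.

0.279 V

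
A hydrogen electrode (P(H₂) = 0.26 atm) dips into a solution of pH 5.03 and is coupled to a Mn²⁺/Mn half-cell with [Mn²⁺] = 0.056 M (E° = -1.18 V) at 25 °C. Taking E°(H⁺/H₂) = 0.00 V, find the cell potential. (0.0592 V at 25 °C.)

The hydrogen couple is the cathode, so E°_cell = 1.18 V; n = 2.
[H⁺] = 10^(−5.03) = 9.3 × 10^-6 M, and Q = [Mn²⁺]·P(H₂) / [H⁺]^2 = 1.67 × 10^8.
E = E° − (0.0592/2) log Q = 1.18 − (0.0592/2)(8.223) = 0.937 V.

0.94 V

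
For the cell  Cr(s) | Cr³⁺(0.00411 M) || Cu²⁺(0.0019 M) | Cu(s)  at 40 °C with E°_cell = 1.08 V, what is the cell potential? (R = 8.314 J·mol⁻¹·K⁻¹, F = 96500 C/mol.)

Balancing electrons gives n = 6; the reaction quotient is Q = [Cr³⁺]^2/[Cu²⁺]^3 = 2460.
E = E° − (RT/nF) ln Q = 1.08 − (8.314×313)/(6×96500) × (7.809) = 1.080 − 0.035 = 1.045 V.

1.04 V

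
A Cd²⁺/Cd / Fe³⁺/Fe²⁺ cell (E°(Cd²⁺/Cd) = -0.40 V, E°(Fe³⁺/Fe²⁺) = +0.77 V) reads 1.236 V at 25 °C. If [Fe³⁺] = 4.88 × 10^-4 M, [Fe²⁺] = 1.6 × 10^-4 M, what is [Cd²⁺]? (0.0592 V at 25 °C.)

From the Nernst equation, log Q = n(E° − E)/0.0592 = 2(1.17 − 1.236)/0.0592 = -2.230, so Q = 0.00589.
With Q = [Cd²⁺]·[Fe²⁺]^2/[Fe³⁺]^2 and the known concentrations, [Cd²⁺] in the numerator gives [Cd²⁺] = 0.055 M.

0.055 M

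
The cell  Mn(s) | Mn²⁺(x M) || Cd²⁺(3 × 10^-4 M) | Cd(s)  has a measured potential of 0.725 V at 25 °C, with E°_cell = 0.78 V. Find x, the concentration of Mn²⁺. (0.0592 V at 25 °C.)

0.022 M

From the Nernst equation, log Q = n(E° − E)/0.0592 = 2(0.78 − 0.725)/0.0592 = 1.858, so Q = 72.1.
With Q = [Mn²⁺]/[Cd²⁺] and the known concentrations, [Mn²⁺] in the numerator gives [Mn²⁺] = 0.022 M.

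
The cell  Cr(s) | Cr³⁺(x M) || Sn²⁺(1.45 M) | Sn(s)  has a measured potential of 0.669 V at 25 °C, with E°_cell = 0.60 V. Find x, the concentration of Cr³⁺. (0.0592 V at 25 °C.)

5.6 × 10^-4 M

From the Nernst equation, log Q = n(E° − E)/0.0592 = 6(0.60 − 0.669)/0.0592 = -6.993, so Q = 1.02 × 10^-7.
With Q = [Cr³⁺]^2/[Sn²⁺]^3 and the known concentrations, [Cr³⁺]^2 in the numerator gives [Cr³⁺] = 5.6 × 10^-4 M.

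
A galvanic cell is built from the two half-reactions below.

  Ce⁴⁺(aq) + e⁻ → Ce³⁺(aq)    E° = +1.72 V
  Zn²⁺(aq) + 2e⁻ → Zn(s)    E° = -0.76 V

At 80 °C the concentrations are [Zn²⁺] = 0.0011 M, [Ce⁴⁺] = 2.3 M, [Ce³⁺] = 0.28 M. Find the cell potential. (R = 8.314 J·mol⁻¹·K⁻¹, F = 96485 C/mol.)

2.65 V

The Ce⁴⁺/Ce³⁺ couple has the higher reduction potential and acts as the cathode, so E°_cell = +1.72 − (-0.76) = 2.48 V.
Balancing electrons gives n = 2; the reaction quotient is Q = [Zn²⁺]·[Ce³⁺]^2/[Ce⁴⁺]^2 = 1.63 × 10^-5.
E = E° − (RT/nF) ln Q = 2.48 − (8.314×353)/(2×96485) × (-11.024) = 2.480 + 0.168 = 2.648 V.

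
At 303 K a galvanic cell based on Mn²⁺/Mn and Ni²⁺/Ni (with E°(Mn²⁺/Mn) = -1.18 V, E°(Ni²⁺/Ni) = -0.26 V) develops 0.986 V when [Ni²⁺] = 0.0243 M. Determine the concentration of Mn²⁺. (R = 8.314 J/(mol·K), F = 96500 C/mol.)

From the Nernst equation, ln Q = nF(E° − E)/RT = 2×96500×(0.92 − 0.986)/(8.314×303) = -5.056, so Q = 0.00637.
With Q = [Mn²⁺]/[Ni²⁺] and the known concentrations, [Mn²⁺] in the numerator gives [Mn²⁺] = 1.5 × 10^-4 M.

1.5 × 10^-4 M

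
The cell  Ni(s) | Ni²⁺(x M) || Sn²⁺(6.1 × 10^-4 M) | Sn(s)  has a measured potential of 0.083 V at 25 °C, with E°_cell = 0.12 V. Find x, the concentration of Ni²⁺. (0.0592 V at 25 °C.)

From the Nernst equation, log Q = n(E° − E)/0.0592 = 2(0.12 − 0.083)/0.0592 = 1.250, so Q = 17.8.
With Q = [Ni²⁺]/[Sn²⁺] and the known concentrations, [Ni²⁺] in the numerator gives [Ni²⁺] = 0.011 M.

0.011 M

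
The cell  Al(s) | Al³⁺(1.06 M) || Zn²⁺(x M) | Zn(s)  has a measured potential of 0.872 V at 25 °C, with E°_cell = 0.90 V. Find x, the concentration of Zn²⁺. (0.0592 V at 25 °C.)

From the Nernst equation, log Q = n(E° − E)/0.0592 = 6(0.90 − 0.872)/0.0592 = 2.838, so Q = 688.
With Q = [Al³⁺]^2/[Zn²⁺]^3 and the known concentrations, [Zn²⁺]^3 in the denominator gives [Zn²⁺] = 0.12 M.

0.12 M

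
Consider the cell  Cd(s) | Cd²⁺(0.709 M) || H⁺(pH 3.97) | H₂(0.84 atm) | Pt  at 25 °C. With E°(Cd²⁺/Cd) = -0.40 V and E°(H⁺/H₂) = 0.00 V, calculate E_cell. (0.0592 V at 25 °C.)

The hydrogen couple is the cathode, so E°_cell = 0.40 V; n = 2.
[H⁺] = 10^(−3.97) = 1.1 × 10^-4 M, and Q = [Cd²⁺]·P(H₂) / [H⁺]^2 = 5.19 × 10^7.
E = E° − (0.0592/2) log Q = 0.40 − (0.0592/2)(7.715) = 0.172 V.

0.17 V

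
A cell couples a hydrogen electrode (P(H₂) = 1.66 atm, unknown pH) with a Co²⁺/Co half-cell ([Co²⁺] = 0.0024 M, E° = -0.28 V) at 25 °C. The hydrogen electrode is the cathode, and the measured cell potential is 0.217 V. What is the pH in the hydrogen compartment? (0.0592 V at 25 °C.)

E°_cell = 0.28 V and n = 2.
log Q = n(E° − E)/0.0592 = 2×(0.28 − 0.217)/0.0592 = 2.128.
With Q = [Co²⁺]·P(H₂) / [H⁺]^2, solving for [H⁺] gives log[H⁺] = -2.264, so pH = 2.26.

pH = 2.26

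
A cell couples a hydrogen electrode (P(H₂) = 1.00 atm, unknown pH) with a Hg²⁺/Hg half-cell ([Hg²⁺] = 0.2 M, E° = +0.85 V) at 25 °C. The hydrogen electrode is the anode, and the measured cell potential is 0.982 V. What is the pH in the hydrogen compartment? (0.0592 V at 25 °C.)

E°_cell = 0.85 V and n = 2.
log Q = n(E° − E)/0.0592 = 2×(0.85 − 0.982)/0.0592 = -4.459.
With Q = [H⁺]^2 / ([Hg²⁺]·P(H₂)), solving for [H⁺] gives log[H⁺] = -2.579, so pH = 2.58.

pH = 2.58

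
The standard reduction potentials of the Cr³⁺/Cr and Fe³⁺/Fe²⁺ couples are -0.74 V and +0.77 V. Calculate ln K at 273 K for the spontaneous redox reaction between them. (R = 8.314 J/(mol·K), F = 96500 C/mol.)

ln K = 192.6

E°_cell = +0.77 − (-0.74) = 1.51 V, with n = 3 electrons transferred.
At equilibrium E = 0, so the Nernst equation gives ln K = nFE°/RT = (3)(96500)(1.51)/((8.314)(273)) = 192.60.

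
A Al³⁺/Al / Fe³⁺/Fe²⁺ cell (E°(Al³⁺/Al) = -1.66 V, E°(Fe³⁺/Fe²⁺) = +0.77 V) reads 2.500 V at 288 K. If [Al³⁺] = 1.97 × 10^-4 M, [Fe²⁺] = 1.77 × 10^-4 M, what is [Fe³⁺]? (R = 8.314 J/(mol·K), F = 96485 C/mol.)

From the Nernst equation, ln Q = nF(E° − E)/RT = 3×96485×(2.43 − 2.500)/(8.314×288) = -8.462, so Q = 2.11 × 10^-4.
With Q = [Al³⁺]·[Fe²⁺]^3/[Fe³⁺]^3 and the known concentrations, [Fe³⁺]^3 in the denominator gives [Fe³⁺] = 1.7 × 10^-4 M.

1.7 × 10^-4 M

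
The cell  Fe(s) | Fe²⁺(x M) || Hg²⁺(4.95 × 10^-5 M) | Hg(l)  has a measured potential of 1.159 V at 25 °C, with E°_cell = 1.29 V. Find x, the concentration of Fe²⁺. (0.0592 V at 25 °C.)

From the Nernst equation, log Q = n(E° − E)/0.0592 = 2(1.29 − 1.159)/0.0592 = 4.426, so Q = 2.66 × 10^4.
With Q = [Fe²⁺]/[Hg²⁺] and the known concentrations, [Fe²⁺] in the numerator gives [Fe²⁺] = 1.3 M.

1.3 M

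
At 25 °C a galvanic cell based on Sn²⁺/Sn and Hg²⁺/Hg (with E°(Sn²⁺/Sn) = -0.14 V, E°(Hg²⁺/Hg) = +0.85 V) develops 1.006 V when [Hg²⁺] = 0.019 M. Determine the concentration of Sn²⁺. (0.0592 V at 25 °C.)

0.0055 M

From the Nernst equation, log Q = n(E° − E)/0.0592 = 2(0.99 − 1.006)/0.0592 = -0.541, so Q = 0.288.
With Q = [Sn²⁺]/[Hg²⁺] and the known concentrations, [Sn²⁺] in the numerator gives [Sn²⁺] = 0.0055 M.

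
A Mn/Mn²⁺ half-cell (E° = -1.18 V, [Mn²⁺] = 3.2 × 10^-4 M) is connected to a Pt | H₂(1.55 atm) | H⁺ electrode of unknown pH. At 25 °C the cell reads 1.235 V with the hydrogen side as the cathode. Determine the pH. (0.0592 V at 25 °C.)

pH = 0.72

E°_cell = 1.18 V and n = 2.
log Q = n(E° − E)/0.0592 = 2×(1.18 − 1.235)/0.0592 = -1.858.
With Q = [Mn²⁺]·P(H₂) / [H⁺]^2, solving for [H⁺] gives log[H⁺] = -0.723, so pH = 0.72.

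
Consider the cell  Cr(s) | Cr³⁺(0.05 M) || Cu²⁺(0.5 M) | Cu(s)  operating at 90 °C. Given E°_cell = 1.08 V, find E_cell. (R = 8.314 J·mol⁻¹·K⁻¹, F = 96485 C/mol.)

1.10 V

Balancing electrons gives n = 6; the reaction quotient is Q = [Cr³⁺]^2/[Cu²⁺]^3 = 0.0200.
E = E° − (RT/nF) ln Q = 1.08 − (8.314×363)/(6×96485) × (-3.912) = 1.080 + 0.020 = 1.100 V.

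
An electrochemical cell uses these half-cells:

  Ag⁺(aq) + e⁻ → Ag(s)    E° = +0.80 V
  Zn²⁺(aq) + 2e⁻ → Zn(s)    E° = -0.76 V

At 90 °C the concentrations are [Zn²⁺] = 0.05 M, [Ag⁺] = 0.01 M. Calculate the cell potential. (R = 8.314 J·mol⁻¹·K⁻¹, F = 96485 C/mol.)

The Ag⁺/Ag couple has the higher reduction potential and acts as the cathode, so E°_cell = +0.80 − (-0.76) = 1.56 V.
Balancing electrons gives n = 2; the reaction quotient is Q = [Zn²⁺]/[Ag⁺]^2 = 500.
E = E° − (RT/nF) ln Q = 1.56 − (8.314×363)/(2×96485) × (6.215) = 1.560 − 0.097 = 1.463 V.

1.46 V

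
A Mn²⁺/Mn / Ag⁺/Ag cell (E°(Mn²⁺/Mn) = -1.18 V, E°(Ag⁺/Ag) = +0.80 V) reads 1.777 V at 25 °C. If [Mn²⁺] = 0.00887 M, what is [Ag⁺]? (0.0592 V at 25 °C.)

3.5 × 10^-5 M

From the Nernst equation, log Q = n(E° − E)/0.0592 = 2(1.98 − 1.777)/0.0592 = 6.858, so Q = 7.21 × 10^6.
With Q = [Mn²⁺]/[Ag⁺]^2 and the known concentrations, [Ag⁺]^2 in the denominator gives [Ag⁺] = 3.5 × 10^-5 M.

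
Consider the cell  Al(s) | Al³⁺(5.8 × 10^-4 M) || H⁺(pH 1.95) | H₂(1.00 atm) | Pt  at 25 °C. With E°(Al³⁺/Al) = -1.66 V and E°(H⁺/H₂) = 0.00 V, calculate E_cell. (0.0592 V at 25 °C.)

The hydrogen couple is the cathode, so E°_cell = 1.66 V; n = 6.
[H⁺] = 10^(−1.95) = 0.011 M, and Q = [Al³⁺]^2·P(H₂)^3 / [H⁺]^6 = 1.69 × 10^5.
E = E° − (0.0592/6) log Q = 1.66 − (0.0592/6)(5.227) = 1.608 V.

1.61 V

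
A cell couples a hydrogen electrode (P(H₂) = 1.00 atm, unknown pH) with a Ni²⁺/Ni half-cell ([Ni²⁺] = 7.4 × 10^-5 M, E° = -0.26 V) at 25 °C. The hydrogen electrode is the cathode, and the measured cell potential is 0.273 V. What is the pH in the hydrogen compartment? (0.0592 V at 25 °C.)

E°_cell = 0.26 V and n = 2.
log Q = n(E° − E)/0.0592 = 2×(0.26 − 0.273)/0.0592 = -0.439.
With Q = [Ni²⁺]·P(H₂) / [H⁺]^2, solving for [H⁺] gives log[H⁺] = -1.846, so pH = 1.85.

pH = 1.85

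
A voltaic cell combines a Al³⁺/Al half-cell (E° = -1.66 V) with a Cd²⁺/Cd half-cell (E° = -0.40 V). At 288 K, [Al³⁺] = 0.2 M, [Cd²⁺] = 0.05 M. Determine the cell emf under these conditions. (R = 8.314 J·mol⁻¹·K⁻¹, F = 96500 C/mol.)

The Cd²⁺/Cd couple has the higher reduction potential and acts as the cathode, so E°_cell = -0.40 − (-1.66) = 1.26 V.
Balancing electrons gives n = 6; the reaction quotient is Q = [Al³⁺]^2/[Cd²⁺]^3 = 320.
E = E° − (RT/nF) ln Q = 1.26 − (8.314×288)/(6×96500) × (5.768) = 1.260 − 0.024 = 1.236 V.

1.24 V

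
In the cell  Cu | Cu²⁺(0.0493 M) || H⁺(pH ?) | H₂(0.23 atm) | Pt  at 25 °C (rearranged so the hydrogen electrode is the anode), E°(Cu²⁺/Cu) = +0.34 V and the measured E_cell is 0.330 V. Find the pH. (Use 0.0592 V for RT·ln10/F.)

pH = 0.80

E°_cell = 0.34 V and n = 2.
log Q = n(E° − E)/0.0592 = 2×(0.34 − 0.330)/0.0592 = 0.338.
With Q = [H⁺]^2 / ([Cu²⁺]·P(H₂)), solving for [H⁺] gives log[H⁺] = -0.804, so pH = 0.80.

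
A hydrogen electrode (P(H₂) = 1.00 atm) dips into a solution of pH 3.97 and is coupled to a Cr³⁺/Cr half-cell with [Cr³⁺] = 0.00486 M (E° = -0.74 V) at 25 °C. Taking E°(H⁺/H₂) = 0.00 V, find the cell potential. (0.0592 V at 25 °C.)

0.55 V

The hydrogen couple is the cathode, so E°_cell = 0.74 V; n = 6.
[H⁺] = 10^(−3.97) = 1.1 × 10^-4 M, and Q = [Cr³⁺]^2·P(H₂)^3 / [H⁺]^6 = 1.56 × 10^19.
E = E° − (0.0592/6) log Q = 0.74 − (0.0592/6)(19.193) = 0.551 V.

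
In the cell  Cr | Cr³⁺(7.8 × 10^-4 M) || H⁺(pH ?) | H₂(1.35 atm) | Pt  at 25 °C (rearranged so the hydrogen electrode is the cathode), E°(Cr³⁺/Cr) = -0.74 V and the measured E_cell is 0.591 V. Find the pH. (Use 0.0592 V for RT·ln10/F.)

pH = 3.49

E°_cell = 0.74 V and n = 6.
log Q = n(E° − E)/0.0592 = 6×(0.74 − 0.591)/0.0592 = 15.101.
With Q = [Cr³⁺]^2·P(H₂)^3 / [H⁺]^6, solving for [H⁺] gives log[H⁺] = -3.488, so pH = 3.49.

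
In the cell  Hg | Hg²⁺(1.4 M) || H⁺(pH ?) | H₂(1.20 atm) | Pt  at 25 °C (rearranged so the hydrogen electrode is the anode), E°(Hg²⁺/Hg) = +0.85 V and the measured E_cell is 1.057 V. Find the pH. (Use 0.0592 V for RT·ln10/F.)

pH = 3.38

E°_cell = 0.85 V and n = 2.
log Q = n(E° − E)/0.0592 = 2×(0.85 − 1.057)/0.0592 = -6.993.
With Q = [H⁺]^2 / ([Hg²⁺]·P(H₂)), solving for [H⁺] gives log[H⁺] = -3.384, so pH = 3.38.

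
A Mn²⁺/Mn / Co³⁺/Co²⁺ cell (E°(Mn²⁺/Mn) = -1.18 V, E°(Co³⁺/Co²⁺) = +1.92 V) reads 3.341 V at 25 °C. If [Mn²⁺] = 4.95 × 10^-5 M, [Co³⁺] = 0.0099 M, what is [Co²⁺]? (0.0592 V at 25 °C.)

1.2 × 10^-4 M

From the Nernst equation, log Q = n(E° − E)/0.0592 = 2(3.10 − 3.341)/0.0592 = -8.142, so Q = 7.21 × 10^-9.
With Q = [Mn²⁺]·[Co²⁺]^2/[Co³⁺]^2 and the known concentrations, [Co²⁺]^2 in the numerator gives [Co²⁺] = 1.2 × 10^-4 M.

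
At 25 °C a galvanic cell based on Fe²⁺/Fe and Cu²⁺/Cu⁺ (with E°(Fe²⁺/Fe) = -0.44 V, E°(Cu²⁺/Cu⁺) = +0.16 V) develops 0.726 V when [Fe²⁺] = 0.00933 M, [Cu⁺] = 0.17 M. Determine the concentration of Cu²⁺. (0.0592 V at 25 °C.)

From the Nernst equation, log Q = n(E° − E)/0.0592 = 2(0.60 − 0.726)/0.0592 = -4.257, so Q = 5.54 × 10^-5.
With Q = [Fe²⁺]·[Cu⁺]^2/[Cu²⁺]^2 and the known concentrations, [Cu²⁺]^2 in the denominator gives [Cu²⁺] = 2.2 M.

2.2 M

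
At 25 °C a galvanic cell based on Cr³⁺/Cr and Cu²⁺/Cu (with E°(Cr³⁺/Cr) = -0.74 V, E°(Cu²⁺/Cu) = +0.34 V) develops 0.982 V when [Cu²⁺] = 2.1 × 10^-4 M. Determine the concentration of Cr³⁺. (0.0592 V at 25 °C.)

0.28 M

From the Nernst equation, log Q = n(E° − E)/0.0592 = 6(1.08 − 0.982)/0.0592 = 9.932, so Q = 8.56 × 10^9.
With Q = [Cr³⁺]^2/[Cu²⁺]^3 and the known concentrations, [Cr³⁺]^2 in the numerator gives [Cr³⁺] = 0.28 M.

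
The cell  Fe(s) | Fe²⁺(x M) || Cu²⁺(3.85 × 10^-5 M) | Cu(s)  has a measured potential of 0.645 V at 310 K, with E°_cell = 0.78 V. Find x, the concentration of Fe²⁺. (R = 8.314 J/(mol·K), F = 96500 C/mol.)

From the Nernst equation, ln Q = nF(E° − E)/RT = 2×96500×(0.78 − 0.645)/(8.314×310) = 10.109, so Q = 2.46 × 10^4.
With Q = [Fe²⁺]/[Cu²⁺] and the known concentrations, [Fe²⁺] in the numerator gives [Fe²⁺] = 0.95 M.

0.95 M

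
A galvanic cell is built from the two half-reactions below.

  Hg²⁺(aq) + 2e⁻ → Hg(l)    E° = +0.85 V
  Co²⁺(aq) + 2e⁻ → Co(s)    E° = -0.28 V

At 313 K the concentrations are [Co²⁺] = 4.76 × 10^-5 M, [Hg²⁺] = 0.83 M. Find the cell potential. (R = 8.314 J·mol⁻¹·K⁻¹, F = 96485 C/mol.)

1.26 V

The Hg²⁺/Hg couple has the higher reduction potential and acts as the cathode, so E°_cell = +0.85 − (-0.28) = 1.13 V.
Balancing electrons gives n = 2; the reaction quotient is Q = [Co²⁺]/[Hg²⁺] = 5.73 × 10^-5.
E = E° − (RT/nF) ln Q = 1.13 − (8.314×313)/(2×96485) × (-9.766) = 1.130 + 0.132 = 1.262 V.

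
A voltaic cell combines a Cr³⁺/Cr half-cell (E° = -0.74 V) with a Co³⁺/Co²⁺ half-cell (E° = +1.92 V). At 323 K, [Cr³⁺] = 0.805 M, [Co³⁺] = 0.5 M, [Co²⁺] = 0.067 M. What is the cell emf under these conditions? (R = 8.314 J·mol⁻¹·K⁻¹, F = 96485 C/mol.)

2.72 V

The Co³⁺/Co²⁺ couple has the higher reduction potential and acts as the cathode, so E°_cell = +1.92 − (-0.74) = 2.66 V.
Balancing electrons gives n = 3; the reaction quotient is Q = [Cr³⁺]·[Co²⁺]^3/[Co³⁺]^3 = 0.00194.
E = E° − (RT/nF) ln Q = 2.66 − (8.314×323)/(3×96485) × (-6.247) = 2.660 + 0.058 = 2.718 V.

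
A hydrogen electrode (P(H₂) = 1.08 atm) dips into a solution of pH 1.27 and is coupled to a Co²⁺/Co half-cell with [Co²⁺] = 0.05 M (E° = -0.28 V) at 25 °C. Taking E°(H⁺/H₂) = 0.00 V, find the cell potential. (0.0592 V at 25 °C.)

The hydrogen couple is the cathode, so E°_cell = 0.28 V; n = 2.
[H⁺] = 10^(−1.27) = 0.054 M, and Q = [Co²⁺]·P(H₂) / [H⁺]^2 = 18.7.
E = E° − (0.0592/2) log Q = 0.28 − (0.0592/2)(1.272) = 0.242 V.

0.24 V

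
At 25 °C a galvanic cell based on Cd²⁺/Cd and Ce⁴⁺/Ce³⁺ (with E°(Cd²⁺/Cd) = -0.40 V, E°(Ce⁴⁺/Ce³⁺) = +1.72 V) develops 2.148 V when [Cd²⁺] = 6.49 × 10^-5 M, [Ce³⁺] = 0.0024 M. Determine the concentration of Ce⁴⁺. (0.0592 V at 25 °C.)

5.7 × 10^-5 M

From the Nernst equation, log Q = n(E° − E)/0.0592 = 2(2.12 − 2.148)/0.0592 = -0.946, so Q = 0.113.
With Q = [Cd²⁺]·[Ce³⁺]^2/[Ce⁴⁺]^2 and the known concentrations, [Ce⁴⁺]^2 in the denominator gives [Ce⁴⁺] = 5.7 × 10^-5 M.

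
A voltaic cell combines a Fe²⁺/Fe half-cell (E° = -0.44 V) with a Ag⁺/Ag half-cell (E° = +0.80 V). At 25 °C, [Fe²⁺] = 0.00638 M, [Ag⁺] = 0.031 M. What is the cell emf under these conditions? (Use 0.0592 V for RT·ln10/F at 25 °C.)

1.22 V

The Ag⁺/Ag couple has the higher reduction potential and acts as the cathode, so E°_cell = +0.80 − (-0.44) = 1.24 V.
Balancing electrons gives n = 2; the reaction quotient is Q = [Fe²⁺]/[Ag⁺]^2 = 6.64.
At 25 °C, E = E° − (0.0592/n) log Q = 1.24 − (0.0592/2)(0.822) = 1.240 − 0.024 = 1.216 V.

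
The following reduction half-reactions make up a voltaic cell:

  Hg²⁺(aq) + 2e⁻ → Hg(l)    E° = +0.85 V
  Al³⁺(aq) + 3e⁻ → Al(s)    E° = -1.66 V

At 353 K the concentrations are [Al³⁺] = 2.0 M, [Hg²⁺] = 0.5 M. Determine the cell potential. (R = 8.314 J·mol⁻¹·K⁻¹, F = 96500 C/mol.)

2.49 V

The Hg²⁺/Hg couple has the higher reduction potential and acts as the cathode, so E°_cell = +0.85 − (-1.66) = 2.51 V.
Balancing electrons gives n = 6; the reaction quotient is Q = [Al³⁺]^2/[Hg²⁺]^3 = 32.0.
E = E° − (RT/nF) ln Q = 2.51 − (8.314×353)/(6×96500) × (3.466) = 2.510 − 0.018 = 2.492 V.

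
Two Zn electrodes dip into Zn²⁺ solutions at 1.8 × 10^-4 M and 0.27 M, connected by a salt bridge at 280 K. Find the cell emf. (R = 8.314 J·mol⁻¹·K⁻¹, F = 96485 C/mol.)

Both half-cells are Zn²⁺/Zn, so E°_cell = 0. The concentrated side is the cathode; the cell reaction moves Zn²⁺ from high to low concentration with n = 2.
Q = [Zn²⁺]_dilute/[Zn²⁺]_conc = 1.8 × 10^-4/0.27 = 6.67 × 10^-4.
E = 0 − (RT/nF) ln Q = −((8.314×280)/(2×96485))(-7.313) = 0.0882 V.

0.088 V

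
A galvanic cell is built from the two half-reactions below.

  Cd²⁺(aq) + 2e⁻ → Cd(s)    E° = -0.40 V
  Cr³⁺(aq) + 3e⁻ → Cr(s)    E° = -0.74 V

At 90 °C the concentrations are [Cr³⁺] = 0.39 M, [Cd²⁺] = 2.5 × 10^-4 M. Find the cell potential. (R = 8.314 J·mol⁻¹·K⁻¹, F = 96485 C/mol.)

0.220 V

The Cd²⁺/Cd couple has the higher reduction potential and acts as the cathode, so E°_cell = -0.40 − (-0.74) = 0.34 V.
Balancing electrons gives n = 6; the reaction quotient is Q = [Cr³⁺]^2/[Cd²⁺]^3 = 9.73 × 10^9.
E = E° − (RT/nF) ln Q = 0.34 − (8.314×363)/(6×96485) × (22.999) = 0.340 − 0.120 = 0.220 V.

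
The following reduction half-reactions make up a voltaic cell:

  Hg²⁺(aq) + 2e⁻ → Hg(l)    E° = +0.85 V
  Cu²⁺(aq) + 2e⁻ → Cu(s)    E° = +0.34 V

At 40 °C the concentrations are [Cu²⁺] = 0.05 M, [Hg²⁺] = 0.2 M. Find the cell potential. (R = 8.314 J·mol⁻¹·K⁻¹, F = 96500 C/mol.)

0.529 V

The Hg²⁺/Hg couple has the higher reduction potential and acts as the cathode, so E°_cell = +0.85 − (+0.34) = 0.51 V.
Balancing electrons gives n = 2; the reaction quotient is Q = [Cu²⁺]/[Hg²⁺] = 0.250.
E = E° − (RT/nF) ln Q = 0.51 − (8.314×313)/(2×96500) × (-1.386) = 0.510 + 0.019 = 0.529 V.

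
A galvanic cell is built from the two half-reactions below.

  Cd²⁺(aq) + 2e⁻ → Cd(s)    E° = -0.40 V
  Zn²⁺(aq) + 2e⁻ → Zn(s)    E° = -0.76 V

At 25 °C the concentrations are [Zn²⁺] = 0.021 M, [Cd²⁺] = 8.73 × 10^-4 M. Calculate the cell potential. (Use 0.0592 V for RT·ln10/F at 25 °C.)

0.319 V

The Cd²⁺/Cd couple has the higher reduction potential and acts as the cathode, so E°_cell = -0.40 − (-0.76) = 0.36 V.
Balancing electrons gives n = 2; the reaction quotient is Q = [Zn²⁺]/[Cd²⁺] = 24.1.
At 25 °C, E = E° − (0.0592/n) log Q = 0.36 − (0.0592/2)(1.381) = 0.360 − 0.041 = 0.319 V.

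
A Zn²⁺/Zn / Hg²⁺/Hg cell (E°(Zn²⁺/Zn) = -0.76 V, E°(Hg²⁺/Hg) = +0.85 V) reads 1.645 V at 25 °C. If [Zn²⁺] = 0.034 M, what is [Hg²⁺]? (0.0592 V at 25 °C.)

From the Nernst equation, log Q = n(E° − E)/0.0592 = 2(1.61 − 1.645)/0.0592 = -1.182, so Q = 0.0657.
With Q = [Zn²⁺]/[Hg²⁺] and the known concentrations, [Hg²⁺] in the denominator gives [Hg²⁺] = 0.52 M.

0.52 M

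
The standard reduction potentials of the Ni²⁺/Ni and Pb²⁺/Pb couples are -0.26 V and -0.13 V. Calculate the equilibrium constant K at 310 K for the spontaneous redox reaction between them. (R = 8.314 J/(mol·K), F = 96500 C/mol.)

1.7 × 10^4

E°_cell = -0.13 − (-0.26) = 0.13 V, with n = 2 electrons transferred.
At equilibrium E = 0, so the Nernst equation gives ln K = nFE°/RT = (2)(96500)(0.13)/((8.314)(310)) = 9.73.
K = e^9.73 = 1.7 × 10^4.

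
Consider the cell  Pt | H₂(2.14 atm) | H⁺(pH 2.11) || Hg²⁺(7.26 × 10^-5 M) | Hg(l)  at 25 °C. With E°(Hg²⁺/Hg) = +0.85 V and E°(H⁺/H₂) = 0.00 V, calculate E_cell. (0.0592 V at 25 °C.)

0.86 V

The Hg²⁺/Hg couple is the cathode, so E°_cell = 0.85 V; n = 2.
[H⁺] = 10^(−2.11) = 0.0078 M, and Q = [H⁺]^2 / ([Hg²⁺]·P(H₂)) = 0.388.
E = E° − (0.0592/2) log Q = 0.85 − (0.0592/2)(-0.411) = 0.862 V.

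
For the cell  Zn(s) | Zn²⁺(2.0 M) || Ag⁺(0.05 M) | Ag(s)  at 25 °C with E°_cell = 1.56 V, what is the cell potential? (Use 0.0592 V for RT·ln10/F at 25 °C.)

1.47 V

Balancing electrons gives n = 2; the reaction quotient is Q = [Zn²⁺]/[Ag⁺]^2 = 800.
At 25 °C, E = E° − (0.0592/n) log Q = 1.56 − (0.0592/2)(2.903) = 1.560 − 0.086 = 1.474 V.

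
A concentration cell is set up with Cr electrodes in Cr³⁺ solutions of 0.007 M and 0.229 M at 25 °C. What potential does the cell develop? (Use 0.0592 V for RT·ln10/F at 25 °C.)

0.030 V

Both half-cells are Cr³⁺/Cr, so E°_cell = 0. The concentrated side is the cathode; the cell reaction moves Cr³⁺ from high to low concentration with n = 3.
Q = [Cr³⁺]_dilute/[Cr³⁺]_conc = 0.007/0.229 = 0.0306.
E = 0 − (0.0592/3) log Q = −(0.0592/3)(-1.515) = 0.0299 V.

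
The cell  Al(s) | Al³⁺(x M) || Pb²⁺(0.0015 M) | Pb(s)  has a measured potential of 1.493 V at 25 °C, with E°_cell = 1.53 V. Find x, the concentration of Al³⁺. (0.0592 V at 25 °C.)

From the Nernst equation, log Q = n(E° − E)/0.0592 = 6(1.53 − 1.493)/0.0592 = 3.750, so Q = 5620.
With Q = [Al³⁺]^2/[Pb²⁺]^3 and the known concentrations, [Al³⁺]^2 in the numerator gives [Al³⁺] = 0.0044 M.

0.0044 M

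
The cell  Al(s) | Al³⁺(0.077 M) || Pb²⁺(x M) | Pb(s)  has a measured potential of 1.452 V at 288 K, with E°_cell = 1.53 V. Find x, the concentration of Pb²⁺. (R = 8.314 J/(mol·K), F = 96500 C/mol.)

From the Nernst equation, ln Q = nF(E° − E)/RT = 6×96500×(1.53 − 1.452)/(8.314×288) = 18.861, so Q = 1.55 × 10^8.
With Q = [Al³⁺]^2/[Pb²⁺]^3 and the known concentrations, [Pb²⁺]^3 in the denominator gives [Pb²⁺] = 3.4 × 10^-4 M.

3.4 × 10^-4 M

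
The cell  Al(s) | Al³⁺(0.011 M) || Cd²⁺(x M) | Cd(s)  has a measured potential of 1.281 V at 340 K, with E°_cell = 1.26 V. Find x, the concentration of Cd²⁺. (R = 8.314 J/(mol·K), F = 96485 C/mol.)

From the Nernst equation, ln Q = nF(E° − E)/RT = 6×96485×(1.26 − 1.281)/(8.314×340) = -4.301, so Q = 0.0136.
With Q = [Al³⁺]^2/[Cd²⁺]^3 and the known concentrations, [Cd²⁺]^3 in the denominator gives [Cd²⁺] = 0.21 M.

0.21 M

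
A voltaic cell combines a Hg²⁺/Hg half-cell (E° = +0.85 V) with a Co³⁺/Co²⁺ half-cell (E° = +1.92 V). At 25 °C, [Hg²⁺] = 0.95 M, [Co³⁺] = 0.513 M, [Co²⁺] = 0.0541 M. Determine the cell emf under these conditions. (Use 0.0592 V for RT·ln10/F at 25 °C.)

1.13 V

The Co³⁺/Co²⁺ couple has the higher reduction potential and acts as the cathode, so E°_cell = +1.92 − (+0.85) = 1.07 V.
Balancing electrons gives n = 2; the reaction quotient is Q = [Hg²⁺]·[Co²⁺]^2/[Co³⁺]^2 = 0.0106.
At 25 °C, E = E° − (0.0592/n) log Q = 1.07 − (0.0592/2)(-1.976) = 1.070 + 0.058 = 1.128 V.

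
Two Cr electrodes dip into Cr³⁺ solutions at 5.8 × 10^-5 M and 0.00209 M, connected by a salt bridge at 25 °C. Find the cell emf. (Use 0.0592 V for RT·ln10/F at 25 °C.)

0.031 V

Both half-cells are Cr³⁺/Cr, so E°_cell = 0. The concentrated side is the cathode; the cell reaction moves Cr³⁺ from high to low concentration with n = 3.
Q = [Cr³⁺]_dilute/[Cr³⁺]_conc = 5.8 × 10^-5/0.00209 = 0.0278.
E = 0 − (0.0592/3) log Q = −(0.0592/3)(-1.557) = 0.0307 V.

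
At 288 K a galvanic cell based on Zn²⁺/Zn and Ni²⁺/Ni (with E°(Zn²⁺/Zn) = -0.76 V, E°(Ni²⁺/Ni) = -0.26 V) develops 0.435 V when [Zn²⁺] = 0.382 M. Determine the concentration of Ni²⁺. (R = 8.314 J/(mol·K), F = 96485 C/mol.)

0.002 M

From the Nernst equation, ln Q = nF(E° − E)/RT = 2×96485×(0.50 − 0.435)/(8.314×288) = 5.238, so Q = 188.
With Q = [Zn²⁺]/[Ni²⁺] and the known concentrations, [Ni²⁺] in the denominator gives [Ni²⁺] = 0.002 M.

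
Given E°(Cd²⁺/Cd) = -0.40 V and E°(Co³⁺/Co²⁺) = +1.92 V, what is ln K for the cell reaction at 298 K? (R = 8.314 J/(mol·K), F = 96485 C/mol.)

ln K = 180.7

E°_cell = +1.92 − (-0.40) = 2.32 V, with n = 2 electrons transferred.
At equilibrium E = 0, so the Nernst equation gives ln K = nFE°/RT = (2)(96485)(2.32)/((8.314)(298)) = 180.70.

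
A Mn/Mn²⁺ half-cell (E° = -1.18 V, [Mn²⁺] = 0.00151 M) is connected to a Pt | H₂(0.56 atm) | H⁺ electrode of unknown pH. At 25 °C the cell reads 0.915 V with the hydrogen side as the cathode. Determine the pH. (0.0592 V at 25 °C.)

pH = 6.01

E°_cell = 1.18 V and n = 2.
log Q = n(E° − E)/0.0592 = 2×(1.18 − 0.915)/0.0592 = 8.953.
With Q = [Mn²⁺]·P(H₂) / [H⁺]^2, solving for [H⁺] gives log[H⁺] = -6.013, so pH = 6.01.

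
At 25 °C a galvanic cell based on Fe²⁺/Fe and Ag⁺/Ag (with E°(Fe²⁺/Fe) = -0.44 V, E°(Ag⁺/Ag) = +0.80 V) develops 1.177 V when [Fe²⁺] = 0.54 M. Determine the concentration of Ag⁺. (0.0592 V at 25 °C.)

From the Nernst equation, log Q = n(E° − E)/0.0592 = 2(1.24 − 1.177)/0.0592 = 2.128, so Q = 134.
With Q = [Fe²⁺]/[Ag⁺]^2 and the known concentrations, [Ag⁺]^2 in the denominator gives [Ag⁺] = 0.063 M.

0.063 M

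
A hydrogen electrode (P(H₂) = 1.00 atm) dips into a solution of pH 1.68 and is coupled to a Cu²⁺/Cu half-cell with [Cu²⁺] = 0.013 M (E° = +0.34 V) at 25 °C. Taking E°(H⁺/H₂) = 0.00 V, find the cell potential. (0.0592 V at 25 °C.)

0.38 V

The Cu²⁺/Cu couple is the cathode, so E°_cell = 0.34 V; n = 2.
[H⁺] = 10^(−1.68) = 0.021 M, and Q = [H⁺]^2 / ([Cu²⁺]·P(H₂)) = 0.0336.
E = E° − (0.0592/2) log Q = 0.34 − (0.0592/2)(-1.474) = 0.384 V.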